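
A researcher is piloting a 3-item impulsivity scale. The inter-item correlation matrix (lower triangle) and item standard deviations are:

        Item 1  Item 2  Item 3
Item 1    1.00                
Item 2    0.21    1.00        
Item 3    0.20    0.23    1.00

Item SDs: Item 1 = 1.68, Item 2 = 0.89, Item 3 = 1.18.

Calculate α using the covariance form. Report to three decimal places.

α = 0.413

Σσ²ᵢ = 1.68² + 0.89² + 1.18² = 5.0069
Covariances σ_ij = r_ij · s_i · s_j:
  σ(Item 1,Item 2) = 0.21 × 1.68 × 0.89 = 0.3140
  σ(Item 1,Item 3) = 0.20 × 1.68 × 1.18 = 0.3965
  σ(Item 2,Item 3) = 0.23 × 0.89 × 1.18 = 0.2415
σ²_T = Σσ²ᵢ + 2·Σσ_ij = 5.0069 + 2 × 0.9520 = 6.9109
α = (3/2)·(1 − 5.0069/6.9109) = 0.413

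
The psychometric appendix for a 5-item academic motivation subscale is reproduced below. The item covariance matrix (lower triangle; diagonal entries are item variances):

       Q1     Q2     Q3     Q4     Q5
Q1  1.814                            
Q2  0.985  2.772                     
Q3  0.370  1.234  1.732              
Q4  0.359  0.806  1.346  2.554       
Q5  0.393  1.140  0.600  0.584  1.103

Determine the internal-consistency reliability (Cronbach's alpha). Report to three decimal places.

α = 0.763

sum of item variances = 1.814 + 2.772 + 1.732 + 2.554 + 1.103 = 9.975
Σ_{i<j} σ_ij = 7.817
total variance = 9.975 + 2 × 7.817 = 25.609
α = (k/(k−1))·(1 − sum of item variances/total variance) = (5/4)·(1 − 9.975/25.609) = 0.763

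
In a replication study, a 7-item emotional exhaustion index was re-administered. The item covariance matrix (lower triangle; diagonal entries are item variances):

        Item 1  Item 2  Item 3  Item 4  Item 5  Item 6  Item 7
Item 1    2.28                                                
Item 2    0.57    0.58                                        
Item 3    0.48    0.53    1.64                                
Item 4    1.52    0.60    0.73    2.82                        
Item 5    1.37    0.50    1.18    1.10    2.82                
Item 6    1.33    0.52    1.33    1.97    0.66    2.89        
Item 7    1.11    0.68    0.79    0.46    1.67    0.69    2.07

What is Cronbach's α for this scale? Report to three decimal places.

Cronbach's α = 0.844

sum of item variances = 2.28 + 0.58 + 1.64 + 2.82 + 2.82 + 2.89 + 2.07 = 15.10
Sum of off-diagonal covariances = 19.79
total variance = 15.10 + 2 × 19.79 = 54.68
α = (k/(k−1))·(1 − sum of item variances/total variance) = (7/6)·(1 − 15.10/54.68) = 0.844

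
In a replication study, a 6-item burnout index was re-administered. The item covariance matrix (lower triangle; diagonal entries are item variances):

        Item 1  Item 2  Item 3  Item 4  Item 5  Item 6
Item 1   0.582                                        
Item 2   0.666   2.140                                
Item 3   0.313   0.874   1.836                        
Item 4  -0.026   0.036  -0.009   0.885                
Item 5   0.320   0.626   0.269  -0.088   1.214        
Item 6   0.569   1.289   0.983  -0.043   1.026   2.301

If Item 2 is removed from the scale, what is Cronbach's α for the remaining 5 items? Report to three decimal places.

Remaining items: Item 1, Item 3, Item 4, Item 5, Item 6 (k = 5).
sum of item variances = 0.582 + 1.836 + 0.885 + 1.214 + 2.301 = 6.818
total variance = 6.818 + 2 × 3.314 = 13.446
α (item deleted) = (5/4)·(1 − 6.818/13.446) = 0.616

α = 0.616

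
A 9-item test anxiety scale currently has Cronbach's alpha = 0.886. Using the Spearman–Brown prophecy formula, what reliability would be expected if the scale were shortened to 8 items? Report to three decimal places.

predicted reliability = 0.874

Length factor m = 8/9 = 0.8889
α' = m·α / (1 − (1−m)·α)
   = 8/9 × 0.886 / (1 − (1 − 8/9) × 0.886)
   = 0.7876 / 0.9016 = 0.874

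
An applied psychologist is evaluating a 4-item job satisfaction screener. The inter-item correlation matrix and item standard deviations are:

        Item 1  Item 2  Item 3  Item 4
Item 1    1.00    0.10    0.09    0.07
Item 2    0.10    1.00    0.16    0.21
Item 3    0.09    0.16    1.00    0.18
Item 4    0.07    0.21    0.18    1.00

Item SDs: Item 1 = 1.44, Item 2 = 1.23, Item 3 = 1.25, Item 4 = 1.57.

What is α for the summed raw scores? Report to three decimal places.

Σσ²ᵢ = 1.44² + 1.23² + 1.25² + 1.57² = 7.6139
Covariances σ_ij = r_ij · s_i · s_j:
  σ(Item 1,Item 2) = 0.10 × 1.44 × 1.23 = 0.1771
  σ(Item 1,Item 3) = 0.09 × 1.44 × 1.25 = 0.1620
  σ(Item 1,Item 4) = 0.07 × 1.44 × 1.57 = 0.1583
  σ(Item 2,Item 3) = 0.16 × 1.23 × 1.25 = 0.2460
  σ(Item 2,Item 4) = 0.21 × 1.23 × 1.57 = 0.4055
  σ(Item 3,Item 4) = 0.18 × 1.25 × 1.57 = 0.3532
σ²_T = Σσ²ᵢ + 2·Σσ_ij = 7.6139 + 2 × 1.5021 = 10.6181
α = (4/3)·(1 − 7.6139/10.6181) = 0.377

α = 0.377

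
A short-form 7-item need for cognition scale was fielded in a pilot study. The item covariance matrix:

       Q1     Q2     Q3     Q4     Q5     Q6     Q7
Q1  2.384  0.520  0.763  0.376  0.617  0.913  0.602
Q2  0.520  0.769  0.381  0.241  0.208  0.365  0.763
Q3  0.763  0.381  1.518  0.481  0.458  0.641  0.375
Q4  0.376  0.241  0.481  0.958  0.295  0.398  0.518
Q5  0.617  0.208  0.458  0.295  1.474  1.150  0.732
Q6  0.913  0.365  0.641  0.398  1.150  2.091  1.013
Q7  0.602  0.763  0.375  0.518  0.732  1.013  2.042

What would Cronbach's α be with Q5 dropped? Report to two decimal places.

α = 0.76

Remaining items: Q1, Q2, Q3, Q4, Q6, Q7 (k = 6).
sum of item variances = 2.384 + 0.769 + 1.518 + 0.958 + 2.091 + 2.042 = 9.762
total variance = 9.762 + 2 × 8.350 = 26.462
α (item deleted) = (6/5)·(1 − 9.762/26.462) = 0.76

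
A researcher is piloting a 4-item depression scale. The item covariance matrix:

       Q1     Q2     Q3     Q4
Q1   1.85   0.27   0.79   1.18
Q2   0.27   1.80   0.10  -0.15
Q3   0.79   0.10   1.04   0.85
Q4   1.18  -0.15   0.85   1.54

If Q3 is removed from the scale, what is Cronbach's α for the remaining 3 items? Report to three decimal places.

Remaining items: Q1, Q2, Q4 (k = 3).
sum of item variances = 1.85 + 1.80 + 1.54 = 5.19
σ²_T = 5.19 + 2 × 1.30 = 7.79
α (item deleted) = (3/2)·(1 − 5.19/7.79) = 0.501

Cronbach's α = 0.501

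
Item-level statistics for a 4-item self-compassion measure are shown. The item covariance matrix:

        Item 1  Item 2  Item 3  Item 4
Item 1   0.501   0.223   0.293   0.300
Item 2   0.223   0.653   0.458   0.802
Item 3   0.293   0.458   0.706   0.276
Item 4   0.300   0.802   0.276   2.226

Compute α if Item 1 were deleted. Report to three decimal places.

Remaining items: Item 2, Item 3, Item 4 (k = 3).
Σσᵢ² = 0.653 + 0.706 + 2.226 = 3.585
Var(T) = 3.585 + 2 × 1.536 = 6.657
α (item deleted) = (3/2)·(1 − 3.585/6.657) = 0.692

α = 0.692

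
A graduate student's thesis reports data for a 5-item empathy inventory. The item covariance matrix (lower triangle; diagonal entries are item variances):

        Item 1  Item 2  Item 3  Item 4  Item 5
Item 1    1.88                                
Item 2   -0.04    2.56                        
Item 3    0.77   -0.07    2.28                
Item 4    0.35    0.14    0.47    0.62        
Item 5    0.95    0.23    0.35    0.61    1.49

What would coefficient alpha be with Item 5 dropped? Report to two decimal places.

coefficient alpha = 0.41

Remaining items: Item 1, Item 2, Item 3, Item 4 (k = 4).
sum of item variances = 1.88 + 2.56 + 2.28 + 0.62 = 7.34
σ²_total = 7.34 + 2 × 1.62 = 10.58
α (item deleted) = (4/3)·(1 − 7.34/10.58) = 0.41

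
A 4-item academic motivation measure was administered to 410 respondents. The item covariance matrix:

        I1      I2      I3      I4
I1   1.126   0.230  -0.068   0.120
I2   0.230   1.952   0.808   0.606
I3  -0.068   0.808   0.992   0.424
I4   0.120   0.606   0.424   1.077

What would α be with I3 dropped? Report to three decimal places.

Remaining items: I1, I2, I4 (k = 3).
Σσᵢ² = 1.126 + 1.952 + 1.077 = 4.155
total variance = 4.155 + 2 × 0.956 = 6.067
α (item deleted) = (3/2)·(1 − 4.155/6.067) = 0.473

α = 0.473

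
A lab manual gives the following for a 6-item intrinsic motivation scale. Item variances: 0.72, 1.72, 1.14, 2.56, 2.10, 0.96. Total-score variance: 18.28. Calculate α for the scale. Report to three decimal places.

ΣVar(i) = 0.72 + 1.72 + 1.14 + 2.56 + 2.10 + 0.96 = 9.20
α = (k/(k−1))·(1 − ΣVar(i)/σ²_total) = (6/5)·(1 − 9.20/18.28) = 0.596

α = 0.596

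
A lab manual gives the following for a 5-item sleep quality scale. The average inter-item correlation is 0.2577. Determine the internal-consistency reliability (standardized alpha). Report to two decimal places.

Standardized α = k·r̄ / (1 + (k−1)·r̄) = 5 × 0.2577 / (1 + 4 × 0.2577)
  = 1.2885 / 2.0308 = 0.63

α = 0.63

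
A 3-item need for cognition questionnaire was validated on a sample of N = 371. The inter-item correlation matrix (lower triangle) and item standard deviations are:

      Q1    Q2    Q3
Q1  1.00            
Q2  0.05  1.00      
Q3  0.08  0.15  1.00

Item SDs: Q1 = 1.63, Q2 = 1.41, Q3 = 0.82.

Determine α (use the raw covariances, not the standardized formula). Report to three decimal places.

α = 0.194

Σσ²ᵢ = 1.63² + 1.41² + 0.82² = 5.3174
Covariances σ_ij = r_ij · s_i · s_j:
  σ(Q1,Q2) = 0.05 × 1.63 × 1.41 = 0.1149
  σ(Q1,Q3) = 0.08 × 1.63 × 0.82 = 0.1069
  σ(Q2,Q3) = 0.15 × 1.41 × 0.82 = 0.1734
σ²_T = Σσ²ᵢ + 2·Σσ_ij = 5.3174 + 2 × 0.3952 = 6.1078
α = (3/2)·(1 − 5.3174/6.1078) = 0.194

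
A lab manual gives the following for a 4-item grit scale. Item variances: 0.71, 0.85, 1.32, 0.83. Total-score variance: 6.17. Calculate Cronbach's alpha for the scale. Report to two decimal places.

Cronbach's alpha = 0.53

ΣVar(i) = 0.71 + 0.85 + 1.32 + 0.83 = 3.71
α = (k/(k−1))·(1 − ΣVar(i)/total variance) = (4/3)·(1 − 3.71/6.17) = 0.53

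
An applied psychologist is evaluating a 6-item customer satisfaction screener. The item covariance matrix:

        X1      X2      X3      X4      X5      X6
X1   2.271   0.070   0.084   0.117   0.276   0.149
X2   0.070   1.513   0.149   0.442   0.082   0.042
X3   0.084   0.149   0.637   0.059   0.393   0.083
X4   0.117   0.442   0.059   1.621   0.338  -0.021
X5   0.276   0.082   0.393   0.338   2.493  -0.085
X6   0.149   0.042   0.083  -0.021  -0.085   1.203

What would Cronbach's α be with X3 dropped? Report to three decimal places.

Cronbach's α = 0.296

Remaining items: X1, X2, X4, X5, X6 (k = 5).
Σσᵢ² = 2.271 + 1.513 + 1.621 + 2.493 + 1.203 = 9.101
Var(T) = 9.101 + 2 × 1.410 = 11.921
α (item deleted) = (5/4)·(1 − 9.101/11.921) = 0.296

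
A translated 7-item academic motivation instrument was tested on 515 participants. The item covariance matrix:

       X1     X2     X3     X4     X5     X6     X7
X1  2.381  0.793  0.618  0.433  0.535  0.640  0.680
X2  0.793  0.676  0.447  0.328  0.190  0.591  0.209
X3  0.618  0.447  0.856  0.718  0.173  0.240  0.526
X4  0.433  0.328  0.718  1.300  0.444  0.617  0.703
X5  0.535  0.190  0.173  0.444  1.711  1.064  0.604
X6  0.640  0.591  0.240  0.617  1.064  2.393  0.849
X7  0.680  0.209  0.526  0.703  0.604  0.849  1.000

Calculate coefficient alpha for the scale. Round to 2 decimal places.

coefficient alpha = 0.80

ΣVar(i) = 2.381 + 0.676 + 0.856 + 1.300 + 1.711 + 2.393 + 1.000 = 10.317
Sum of the distinct covariances = 11.402
σ²_total = 10.317 + 2 × 11.402 = 33.121
α = (k/(k−1))·(1 − ΣVar(i)/σ²_total) = (7/6)·(1 − 10.317/33.121) = 0.80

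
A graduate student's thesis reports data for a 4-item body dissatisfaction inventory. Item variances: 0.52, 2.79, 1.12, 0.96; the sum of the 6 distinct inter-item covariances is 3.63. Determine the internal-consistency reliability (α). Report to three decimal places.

α = 0.765

ΣVar(i) = 0.52 + 2.79 + 1.12 + 0.96 = 5.39
Sum of distinct covariances = 3.63
σ²_total = ΣVar(i) + 2·Σcov = 5.39 + 2 × 3.63 = 12.65
α = (4/3)·(1 − 5.39/12.65) = 0.765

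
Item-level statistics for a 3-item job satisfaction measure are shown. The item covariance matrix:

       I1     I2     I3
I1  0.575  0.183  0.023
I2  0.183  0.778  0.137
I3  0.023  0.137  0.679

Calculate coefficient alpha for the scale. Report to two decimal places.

α = 0.38

Σσᵢ² = 0.575 + 0.778 + 0.679 = 2.032
Σ_{i<j} σ_ij = 0.343
σ²_total = 2.032 + 2 × 0.343 = 2.718
α = (k/(k−1))·(1 − Σσᵢ²/σ²_total) = (3/2)·(1 − 2.032/2.718) = 0.38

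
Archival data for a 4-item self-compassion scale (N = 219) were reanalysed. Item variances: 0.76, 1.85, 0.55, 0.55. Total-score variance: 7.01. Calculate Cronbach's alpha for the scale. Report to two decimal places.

α = 0.63

Σσᵢ² = 0.76 + 1.85 + 0.55 + 0.55 = 3.71
α = (k/(k−1))·(1 − Σσᵢ²/σ²_T) = (4/3)·(1 − 3.71/7.01) = 0.63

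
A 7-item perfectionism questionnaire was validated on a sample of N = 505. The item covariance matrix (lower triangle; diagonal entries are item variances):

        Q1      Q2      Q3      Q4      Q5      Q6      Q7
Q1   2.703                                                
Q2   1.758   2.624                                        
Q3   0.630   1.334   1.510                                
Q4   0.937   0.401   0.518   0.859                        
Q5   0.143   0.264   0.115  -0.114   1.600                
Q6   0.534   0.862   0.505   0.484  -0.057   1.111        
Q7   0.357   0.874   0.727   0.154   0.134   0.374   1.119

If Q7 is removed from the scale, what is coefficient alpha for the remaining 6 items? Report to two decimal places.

coefficient alpha = 0.74

Remaining items: Q1, Q2, Q3, Q4, Q5, Q6 (k = 6).
Σσᵢ² = 2.703 + 2.624 + 1.510 + 0.859 + 1.600 + 1.111 = 10.407
σ²_total = 10.407 + 2 × 8.314 = 27.035
α (item deleted) = (6/5)·(1 − 10.407/27.035) = 0.74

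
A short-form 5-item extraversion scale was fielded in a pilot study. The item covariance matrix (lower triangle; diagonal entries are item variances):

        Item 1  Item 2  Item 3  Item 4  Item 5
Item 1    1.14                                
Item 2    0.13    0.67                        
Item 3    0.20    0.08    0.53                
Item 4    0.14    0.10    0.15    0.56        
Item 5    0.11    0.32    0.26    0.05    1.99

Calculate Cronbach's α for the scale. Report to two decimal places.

Cronbach's α = 0.48

Σσ²ᵢ = 1.14 + 0.67 + 0.53 + 0.56 + 1.99 = 4.89
Σ_{i<j} σ_ij = 1.54
σ²_total = 4.89 + 2 × 1.54 = 7.97
α = (k/(k−1))·(1 − Σσ²ᵢ/σ²_total) = (5/4)·(1 − 4.89/7.97) = 0.48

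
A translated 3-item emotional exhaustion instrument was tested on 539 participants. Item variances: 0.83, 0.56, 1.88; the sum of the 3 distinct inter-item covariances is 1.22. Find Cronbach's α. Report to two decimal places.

α = 0.64

sum of item variances = 0.83 + 0.56 + 1.88 = 3.27
Sum of distinct covariances = 1.22
total variance = sum of item variances + 2·Σcov = 3.27 + 2 × 1.22 = 5.71
α = (3/2)·(1 − 3.27/5.71) = 0.64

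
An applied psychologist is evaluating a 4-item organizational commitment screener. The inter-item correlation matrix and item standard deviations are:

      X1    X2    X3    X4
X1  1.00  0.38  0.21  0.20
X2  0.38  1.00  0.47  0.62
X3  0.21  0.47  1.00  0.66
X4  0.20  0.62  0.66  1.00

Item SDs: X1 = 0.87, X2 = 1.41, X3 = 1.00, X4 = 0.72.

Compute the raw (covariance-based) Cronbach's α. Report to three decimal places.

Cronbach's α = 0.725

Σσ²ᵢ = 0.87² + 1.41² + 1.00² + 0.72² = 4.2634
Covariances σ_ij = r_ij · s_i · s_j:
  σ(X1,X2) = 0.38 × 0.87 × 1.41 = 0.4661
  σ(X1,X3) = 0.21 × 0.87 × 1.00 = 0.1827
  σ(X1,X4) = 0.20 × 0.87 × 0.72 = 0.1253
  σ(X2,X3) = 0.47 × 1.41 × 1.00 = 0.6627
  σ(X2,X4) = 0.62 × 1.41 × 0.72 = 0.6294
  σ(X3,X4) = 0.66 × 1.00 × 0.72 = 0.4752
σ²_T = Σσ²ᵢ + 2·Σσ_ij = 4.2634 + 2 × 2.5414 = 9.3462
α = (4/3)·(1 − 4.2634/9.3462) = 0.725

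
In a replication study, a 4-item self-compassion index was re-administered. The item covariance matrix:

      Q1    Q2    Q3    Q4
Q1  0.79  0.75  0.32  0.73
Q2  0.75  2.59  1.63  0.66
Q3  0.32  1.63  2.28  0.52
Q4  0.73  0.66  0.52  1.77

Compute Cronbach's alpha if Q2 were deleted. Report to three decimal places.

Remaining items: Q1, Q3, Q4 (k = 3).
Σσᵢ² = 0.79 + 2.28 + 1.77 = 4.84
total variance = 4.84 + 2 × 1.57 = 7.98
α (item deleted) = (3/2)·(1 − 4.84/7.98) = 0.590

α = 0.590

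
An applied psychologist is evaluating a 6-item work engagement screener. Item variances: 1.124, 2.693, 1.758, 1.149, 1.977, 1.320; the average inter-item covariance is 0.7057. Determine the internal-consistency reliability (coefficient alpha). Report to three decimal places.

sum of item variances = 1.124 + 2.693 + 1.758 + 1.149 + 1.977 + 1.320 = 10.021
Sum of the 15 distinct covariances = 15 × 0.7057 = 10.5855
total variance = sum of item variances + 2·Σcov = 10.021 + 2 × 10.5855 = 31.1920
α = (6/5)·(1 − 10.021/31.1920) = 0.814

α = 0.814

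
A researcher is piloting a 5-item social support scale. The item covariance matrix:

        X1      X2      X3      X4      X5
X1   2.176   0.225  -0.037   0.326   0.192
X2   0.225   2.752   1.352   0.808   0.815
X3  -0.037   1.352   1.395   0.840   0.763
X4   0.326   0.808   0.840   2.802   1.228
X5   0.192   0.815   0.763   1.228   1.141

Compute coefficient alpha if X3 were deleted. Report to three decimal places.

coefficient alpha = 0.597

Remaining items: X1, X2, X4, X5 (k = 4).
ΣVar(i) = 2.176 + 2.752 + 2.802 + 1.141 = 8.871
total variance = 8.871 + 2 × 3.594 = 16.059
α (item deleted) = (4/3)·(1 − 8.871/16.059) = 0.597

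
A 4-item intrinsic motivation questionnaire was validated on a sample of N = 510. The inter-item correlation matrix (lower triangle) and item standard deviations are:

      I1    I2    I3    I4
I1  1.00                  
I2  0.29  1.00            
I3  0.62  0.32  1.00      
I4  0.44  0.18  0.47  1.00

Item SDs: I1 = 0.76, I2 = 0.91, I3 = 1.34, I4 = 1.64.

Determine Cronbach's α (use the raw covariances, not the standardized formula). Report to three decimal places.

Σσ²ᵢ = 0.76² + 0.91² + 1.34² + 1.64² = 5.8909
Covariances σ_ij = r_ij · s_i · s_j:
  σ(I1,I2) = 0.29 × 0.76 × 0.91 = 0.2006
  σ(I1,I3) = 0.62 × 0.76 × 1.34 = 0.6314
  σ(I1,I4) = 0.44 × 0.76 × 1.64 = 0.5484
  σ(I2,I3) = 0.32 × 0.91 × 1.34 = 0.3902
  σ(I2,I4) = 0.18 × 0.91 × 1.64 = 0.2686
  σ(I3,I4) = 0.47 × 1.34 × 1.64 = 1.0329
σ²_T = Σσ²ᵢ + 2·Σσ_ij = 5.8909 + 2 × 3.0721 = 12.0351
α = (4/3)·(1 − 5.8909/12.0351) = 0.681

Cronbach's α = 0.681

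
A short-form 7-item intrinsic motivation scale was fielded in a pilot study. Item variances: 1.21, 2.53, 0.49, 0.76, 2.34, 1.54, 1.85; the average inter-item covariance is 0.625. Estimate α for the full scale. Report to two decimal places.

α = 0.83

ΣVar(i) = 1.21 + 2.53 + 0.49 + 0.76 + 2.34 + 1.54 + 1.85 = 10.72
Sum of the 21 distinct covariances = 21 × 0.625 = 13.125
total variance = ΣVar(i) + 2·Σcov = 10.72 + 2 × 13.125 = 36.970
α = (7/6)·(1 − 10.72/36.970) = 0.83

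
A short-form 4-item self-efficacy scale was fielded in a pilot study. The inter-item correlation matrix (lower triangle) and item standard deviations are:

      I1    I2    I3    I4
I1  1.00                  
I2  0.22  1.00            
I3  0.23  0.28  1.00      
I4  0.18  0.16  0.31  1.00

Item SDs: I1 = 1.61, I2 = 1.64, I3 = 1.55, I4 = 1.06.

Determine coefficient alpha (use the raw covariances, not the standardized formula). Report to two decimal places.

Σσ²ᵢ = 1.61² + 1.64² + 1.55² + 1.06² = 8.8078
Covariances σ_ij = r_ij · s_i · s_j:
  σ(I1,I2) = 0.22 × 1.61 × 1.64 = 0.5809
  σ(I1,I3) = 0.23 × 1.61 × 1.55 = 0.5740
  σ(I1,I4) = 0.18 × 1.61 × 1.06 = 0.3072
  σ(I2,I3) = 0.28 × 1.64 × 1.55 = 0.7118
  σ(I2,I4) = 0.16 × 1.64 × 1.06 = 0.2781
  σ(I3,I4) = 0.31 × 1.55 × 1.06 = 0.5093
σ²_T = Σσ²ᵢ + 2·Σσ_ij = 8.8078 + 2 × 2.9613 = 14.7304
α = (4/3)·(1 − 8.8078/14.7304) = 0.54

α = 0.54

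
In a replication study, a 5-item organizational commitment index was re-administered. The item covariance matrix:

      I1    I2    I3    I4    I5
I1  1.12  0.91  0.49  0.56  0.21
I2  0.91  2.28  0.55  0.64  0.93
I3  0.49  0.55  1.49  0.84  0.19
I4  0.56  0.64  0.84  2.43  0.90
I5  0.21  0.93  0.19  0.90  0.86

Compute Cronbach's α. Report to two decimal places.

α = 0.75

Σσᵢ² = 1.12 + 2.28 + 1.49 + 2.43 + 0.86 = 8.18
Sum of off-diagonal covariances = 6.22
σ²_total = 8.18 + 2 × 6.22 = 20.62
α = (k/(k−1))·(1 − Σσᵢ²/σ²_total) = (5/4)·(1 − 8.18/20.62) = 0.75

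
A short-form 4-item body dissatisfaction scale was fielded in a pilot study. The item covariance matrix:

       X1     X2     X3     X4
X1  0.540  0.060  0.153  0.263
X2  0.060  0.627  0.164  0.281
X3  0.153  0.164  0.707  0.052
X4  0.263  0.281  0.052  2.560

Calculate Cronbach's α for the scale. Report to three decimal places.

Cronbach's α = 0.407

ΣVar(i) = 0.540 + 0.627 + 0.707 + 2.560 = 4.434
Sum of the distinct covariances = 0.973
total variance = 4.434 + 2 × 0.973 = 6.380
α = (k/(k−1))·(1 − ΣVar(i)/total variance) = (4/3)·(1 − 4.434/6.380) = 0.407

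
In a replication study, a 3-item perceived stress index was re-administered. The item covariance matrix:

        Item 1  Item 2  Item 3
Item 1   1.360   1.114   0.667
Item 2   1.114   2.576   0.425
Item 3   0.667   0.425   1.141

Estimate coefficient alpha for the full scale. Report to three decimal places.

α = 0.697

ΣVar(i) = 1.360 + 2.576 + 1.141 = 5.077
Sum of off-diagonal covariances = 2.206
σ²_total = 5.077 + 2 × 2.206 = 9.489
α = (k/(k−1))·(1 − ΣVar(i)/σ²_total) = (3/2)·(1 − 5.077/9.489) = 0.697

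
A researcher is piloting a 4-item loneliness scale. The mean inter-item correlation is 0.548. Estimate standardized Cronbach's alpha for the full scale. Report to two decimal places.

α = 0.83

Standardized α = k·r̄ / (1 + (k−1)·r̄) = 4 × 0.548 / (1 + 3 × 0.548)
  = 2.1920 / 2.6440 = 0.83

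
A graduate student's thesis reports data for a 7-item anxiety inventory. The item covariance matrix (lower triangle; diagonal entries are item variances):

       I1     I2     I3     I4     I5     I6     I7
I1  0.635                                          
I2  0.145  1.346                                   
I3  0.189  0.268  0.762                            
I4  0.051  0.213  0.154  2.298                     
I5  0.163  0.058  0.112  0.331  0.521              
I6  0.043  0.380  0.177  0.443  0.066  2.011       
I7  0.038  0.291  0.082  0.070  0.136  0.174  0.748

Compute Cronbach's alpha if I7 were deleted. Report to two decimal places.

Remaining items: I1, I2, I3, I4, I5, I6 (k = 6).
Σσ²ᵢ = 0.635 + 1.346 + 0.762 + 2.298 + 0.521 + 2.011 = 7.573
total variance = 7.573 + 2 × 2.793 = 13.159
α (item deleted) = (6/5)·(1 − 7.573/13.159) = 0.51

α = 0.51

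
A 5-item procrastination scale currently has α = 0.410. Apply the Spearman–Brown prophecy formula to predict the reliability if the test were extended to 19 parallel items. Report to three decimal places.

predicted reliability = 0.725

Length factor m = 19/5 = 3.8000
α' = m·α / (1 + (m−1)·α)
   = 19/5 × 0.410 / (1 + (19/5 − 1) × 0.410)
   = 1.5580 / 2.1480 = 0.725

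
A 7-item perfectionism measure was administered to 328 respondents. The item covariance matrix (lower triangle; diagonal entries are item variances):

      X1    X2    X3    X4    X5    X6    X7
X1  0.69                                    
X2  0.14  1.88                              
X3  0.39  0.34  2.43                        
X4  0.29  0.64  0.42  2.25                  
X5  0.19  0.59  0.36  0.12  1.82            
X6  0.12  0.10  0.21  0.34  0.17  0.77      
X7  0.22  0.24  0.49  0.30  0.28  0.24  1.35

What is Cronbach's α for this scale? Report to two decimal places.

α = 0.61

ΣVar(i) = 0.69 + 1.88 + 2.43 + 2.25 + 1.82 + 0.77 + 1.35 = 11.19
Sum of off-diagonal covariances = 6.19
σ²_total = 11.19 + 2 × 6.19 = 23.57
α = (k/(k−1))·(1 − ΣVar(i)/σ²_total) = (7/6)·(1 − 11.19/23.57) = 0.61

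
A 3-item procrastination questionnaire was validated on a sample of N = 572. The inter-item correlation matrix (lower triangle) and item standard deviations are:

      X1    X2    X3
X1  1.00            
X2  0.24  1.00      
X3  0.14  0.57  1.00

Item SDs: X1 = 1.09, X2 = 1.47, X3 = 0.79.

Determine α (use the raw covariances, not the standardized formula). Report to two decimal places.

Σσ²ᵢ = 1.09² + 1.47² + 0.79² = 3.9731
Covariances σ_ij = r_ij · s_i · s_j:
  σ(X1,X2) = 0.24 × 1.09 × 1.47 = 0.3846
  σ(X1,X3) = 0.14 × 1.09 × 0.79 = 0.1206
  σ(X2,X3) = 0.57 × 1.47 × 0.79 = 0.6619
σ²_T = Σσ²ᵢ + 2·Σσ_ij = 3.9731 + 2 × 1.1671 = 6.3073
α = (3/2)·(1 − 3.9731/6.3073) = 0.56

α = 0.56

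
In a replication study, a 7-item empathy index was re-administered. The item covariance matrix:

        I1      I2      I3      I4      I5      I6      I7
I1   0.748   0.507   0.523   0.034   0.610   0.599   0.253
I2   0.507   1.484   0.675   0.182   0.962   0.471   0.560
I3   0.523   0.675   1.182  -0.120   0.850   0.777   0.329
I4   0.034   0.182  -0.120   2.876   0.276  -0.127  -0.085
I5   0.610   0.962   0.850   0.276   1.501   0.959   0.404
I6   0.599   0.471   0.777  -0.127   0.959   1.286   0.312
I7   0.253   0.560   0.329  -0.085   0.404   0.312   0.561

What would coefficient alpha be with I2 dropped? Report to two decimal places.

Remaining items: I1, I3, I4, I5, I6, I7 (k = 6).
sum of item variances = 0.748 + 1.182 + 2.876 + 1.501 + 1.286 + 0.561 = 8.154
Var(T) = 8.154 + 2 × 5.594 = 19.342
α (item deleted) = (6/5)·(1 − 8.154/19.342) = 0.69

α = 0.69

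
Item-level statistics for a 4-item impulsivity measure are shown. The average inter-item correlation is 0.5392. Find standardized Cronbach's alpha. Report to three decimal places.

standardized Cronbach's alpha = 0.824

Standardized α = k·r̄ / (1 + (k−1)·r̄) = 4 × 0.5392 / (1 + 3 × 0.5392)
  = 2.1568 / 2.6176 = 0.824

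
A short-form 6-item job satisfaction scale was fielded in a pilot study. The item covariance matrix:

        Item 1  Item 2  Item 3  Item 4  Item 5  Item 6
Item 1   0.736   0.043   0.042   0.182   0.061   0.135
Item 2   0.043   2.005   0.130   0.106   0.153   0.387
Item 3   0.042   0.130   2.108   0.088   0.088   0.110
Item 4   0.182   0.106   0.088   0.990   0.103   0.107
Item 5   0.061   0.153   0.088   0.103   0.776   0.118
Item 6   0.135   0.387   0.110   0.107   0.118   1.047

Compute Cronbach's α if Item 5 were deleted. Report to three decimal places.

Cronbach's α = 0.348

Remaining items: Item 1, Item 2, Item 3, Item 4, Item 6 (k = 5).
Σσ²ᵢ = 0.736 + 2.005 + 2.108 + 0.990 + 1.047 = 6.886
Var(T) = 6.886 + 2 × 1.330 = 9.546
α (item deleted) = (5/4)·(1 − 6.886/9.546) = 0.348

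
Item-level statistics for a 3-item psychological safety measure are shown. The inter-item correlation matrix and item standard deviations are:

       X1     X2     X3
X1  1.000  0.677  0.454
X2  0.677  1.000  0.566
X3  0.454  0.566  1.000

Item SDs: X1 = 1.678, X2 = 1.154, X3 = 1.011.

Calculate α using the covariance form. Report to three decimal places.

α = 0.772

Σσ²ᵢ = 1.678² + 1.154² + 1.011² = 5.1695
Covariances σ_ij = r_ij · s_i · s_j:
  σ(X1,X2) = 0.677 × 1.678 × 1.154 = 1.3110
  σ(X1,X3) = 0.454 × 1.678 × 1.011 = 0.7702
  σ(X2,X3) = 0.566 × 1.154 × 1.011 = 0.6603
σ²_T = Σσ²ᵢ + 2·Σσ_ij = 5.1695 + 2 × 2.7415 = 10.6525
α = (3/2)·(1 − 5.1695/10.6525) = 0.772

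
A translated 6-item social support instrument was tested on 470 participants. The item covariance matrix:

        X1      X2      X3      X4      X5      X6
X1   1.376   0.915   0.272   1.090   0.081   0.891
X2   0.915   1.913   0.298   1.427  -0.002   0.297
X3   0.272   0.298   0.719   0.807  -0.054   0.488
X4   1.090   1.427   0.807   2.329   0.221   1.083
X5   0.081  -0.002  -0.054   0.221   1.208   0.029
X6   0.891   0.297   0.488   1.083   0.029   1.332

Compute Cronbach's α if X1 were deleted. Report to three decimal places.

Remaining items: X2, X3, X4, X5, X6 (k = 5).
Σσ²ᵢ = 1.913 + 0.719 + 2.329 + 1.208 + 1.332 = 7.501
σ²_total = 7.501 + 2 × 4.594 = 16.689
α (item deleted) = (5/4)·(1 − 7.501/16.689) = 0.688

Cronbach's α = 0.688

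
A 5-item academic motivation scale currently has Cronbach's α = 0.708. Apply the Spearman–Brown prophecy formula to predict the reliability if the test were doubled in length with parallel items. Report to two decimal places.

Length factor m = 2
α' = m·α / (1 + (m−1)·α)
   = 2 × 0.708 / (1 + (2 − 1) × 0.708)
   = 1.4160 / 1.7080 = 0.83

predicted reliability = 0.83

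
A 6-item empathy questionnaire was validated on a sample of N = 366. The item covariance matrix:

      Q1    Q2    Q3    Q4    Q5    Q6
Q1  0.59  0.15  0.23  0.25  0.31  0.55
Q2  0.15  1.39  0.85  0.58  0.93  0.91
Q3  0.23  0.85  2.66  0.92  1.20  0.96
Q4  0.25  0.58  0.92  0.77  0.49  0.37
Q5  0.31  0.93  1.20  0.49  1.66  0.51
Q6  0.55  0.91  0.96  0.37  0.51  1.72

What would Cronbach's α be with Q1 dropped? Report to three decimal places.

α = 0.816

Remaining items: Q2, Q3, Q4, Q5, Q6 (k = 5).
ΣVar(i) = 1.39 + 2.66 + 0.77 + 1.66 + 1.72 = 8.20
σ²_total = 8.20 + 2 × 7.72 = 23.64
α (item deleted) = (5/4)·(1 − 8.20/23.64) = 0.816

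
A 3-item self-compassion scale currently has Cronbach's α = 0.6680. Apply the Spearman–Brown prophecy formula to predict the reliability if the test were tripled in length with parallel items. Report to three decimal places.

predicted reliability = 0.858

Length factor m = 3
α' = m·α / (1 + (m−1)·α)
   = 3 × 0.6680 / (1 + (3 − 1) × 0.6680)
   = 2.0040 / 2.3360 = 0.858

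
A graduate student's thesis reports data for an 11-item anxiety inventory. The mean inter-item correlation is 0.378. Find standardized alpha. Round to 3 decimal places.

Standardized α = k·r̄ / (1 + (k−1)·r̄) = 11 × 0.378 / (1 + 10 × 0.378)
  = 4.1580 / 4.7800 = 0.870

α = 0.870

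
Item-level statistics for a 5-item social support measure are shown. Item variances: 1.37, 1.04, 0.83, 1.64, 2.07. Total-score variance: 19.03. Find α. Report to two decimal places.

sum of item variances = 1.37 + 1.04 + 0.83 + 1.64 + 2.07 = 6.95
α = (k/(k−1))·(1 − sum of item variances/σ²_T) = (5/4)·(1 − 6.95/19.03) = 0.79

α = 0.79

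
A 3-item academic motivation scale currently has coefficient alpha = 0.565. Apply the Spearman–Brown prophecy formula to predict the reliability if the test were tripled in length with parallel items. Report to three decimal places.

predicted reliability = 0.796

Length factor m = 3
α' = m·α / (1 + (m−1)·α)
   = 3 × 0.565 / (1 + (3 − 1) × 0.565)
   = 1.6950 / 2.1300 = 0.796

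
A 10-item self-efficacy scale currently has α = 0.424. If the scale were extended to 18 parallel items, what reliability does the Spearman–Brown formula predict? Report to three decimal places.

predicted reliability = 0.570

Length factor m = 18/10 = 1.8000
α' = m·α / (1 + (m−1)·α)
   = 18/10 × 0.424 / (1 + (18/10 − 1) × 0.424)
   = 0.7632 / 1.3392 = 0.570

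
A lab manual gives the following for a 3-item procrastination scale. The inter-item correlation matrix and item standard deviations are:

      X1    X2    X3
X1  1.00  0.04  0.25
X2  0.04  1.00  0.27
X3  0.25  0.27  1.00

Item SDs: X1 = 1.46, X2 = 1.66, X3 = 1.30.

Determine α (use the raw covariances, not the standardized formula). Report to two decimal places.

α = 0.39

Σσ²ᵢ = 1.46² + 1.66² + 1.30² = 6.5772
Covariances σ_ij = r_ij · s_i · s_j:
  σ(X1,X2) = 0.04 × 1.46 × 1.66 = 0.0969
  σ(X1,X3) = 0.25 × 1.46 × 1.30 = 0.4745
  σ(X2,X3) = 0.27 × 1.66 × 1.30 = 0.5827
σ²_T = Σσ²ᵢ + 2·Σσ_ij = 6.5772 + 2 × 1.1541 = 8.8854
α = (3/2)·(1 − 6.5772/8.8854) = 0.39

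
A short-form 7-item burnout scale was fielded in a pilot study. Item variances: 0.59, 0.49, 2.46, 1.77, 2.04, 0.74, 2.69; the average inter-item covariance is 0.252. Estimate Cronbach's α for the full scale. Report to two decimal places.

ΣVar(i) = 0.59 + 0.49 + 2.46 + 1.77 + 2.04 + 0.74 + 2.69 = 10.78
Sum of the 21 distinct covariances = 21 × 0.252 = 5.292
Var(T) = ΣVar(i) + 2·Σcov = 10.78 + 2 × 5.292 = 21.364
α = (7/6)·(1 − 10.78/21.364) = 0.58

α = 0.58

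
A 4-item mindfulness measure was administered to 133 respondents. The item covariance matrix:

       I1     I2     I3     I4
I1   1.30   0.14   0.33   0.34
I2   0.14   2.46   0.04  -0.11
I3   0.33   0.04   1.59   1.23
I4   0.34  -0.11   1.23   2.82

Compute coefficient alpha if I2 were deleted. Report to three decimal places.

α = 0.599

Remaining items: I1, I3, I4 (k = 3).
Σσ²ᵢ = 1.30 + 1.59 + 2.82 = 5.71
σ²_T = 5.71 + 2 × 1.90 = 9.51
α (item deleted) = (3/2)·(1 − 5.71/9.51) = 0.599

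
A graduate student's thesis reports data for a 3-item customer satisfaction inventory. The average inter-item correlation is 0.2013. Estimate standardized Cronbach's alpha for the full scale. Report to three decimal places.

α = 0.431

Standardized α = k·r̄ / (1 + (k−1)·r̄) = 3 × 0.2013 / (1 + 2 × 0.2013)
  = 0.6039 / 1.4026 = 0.431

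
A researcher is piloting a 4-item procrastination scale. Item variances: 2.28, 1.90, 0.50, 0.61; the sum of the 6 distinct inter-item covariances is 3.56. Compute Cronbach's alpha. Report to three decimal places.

sum of item variances = 2.28 + 1.90 + 0.50 + 0.61 = 5.29
Sum of distinct covariances = 3.56
Var(T) = sum of item variances + 2·Σcov = 5.29 + 2 × 3.56 = 12.41
α = (4/3)·(1 − 5.29/12.41) = 0.765

Cronbach's alpha = 0.765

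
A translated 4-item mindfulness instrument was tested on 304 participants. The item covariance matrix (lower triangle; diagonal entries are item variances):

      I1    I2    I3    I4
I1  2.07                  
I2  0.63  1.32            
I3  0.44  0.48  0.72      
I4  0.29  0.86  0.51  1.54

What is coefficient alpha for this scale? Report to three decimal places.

Σσ²ᵢ = 2.07 + 1.32 + 0.72 + 1.54 = 5.65
Sum of off-diagonal covariances = 3.21
total variance = 5.65 + 2 × 3.21 = 12.07
α = (k/(k−1))·(1 − Σσ²ᵢ/total variance) = (4/3)·(1 − 5.65/12.07) = 0.709

coefficient alpha = 0.709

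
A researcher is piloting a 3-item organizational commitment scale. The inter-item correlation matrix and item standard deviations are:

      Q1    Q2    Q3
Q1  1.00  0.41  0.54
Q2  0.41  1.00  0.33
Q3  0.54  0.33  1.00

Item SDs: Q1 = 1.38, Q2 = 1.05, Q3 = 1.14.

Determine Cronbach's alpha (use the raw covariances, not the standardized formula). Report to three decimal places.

Σσ²ᵢ = 1.38² + 1.05² + 1.14² = 4.3065
Covariances σ_ij = r_ij · s_i · s_j:
  σ(Q1,Q2) = 0.41 × 1.38 × 1.05 = 0.5941
  σ(Q1,Q3) = 0.54 × 1.38 × 1.14 = 0.8495
  σ(Q2,Q3) = 0.33 × 1.05 × 1.14 = 0.3950
σ²_T = Σσ²ᵢ + 2·Σσ_ij = 4.3065 + 2 × 1.8386 = 7.9837
α = (3/2)·(1 − 4.3065/7.9837) = 0.691

α = 0.691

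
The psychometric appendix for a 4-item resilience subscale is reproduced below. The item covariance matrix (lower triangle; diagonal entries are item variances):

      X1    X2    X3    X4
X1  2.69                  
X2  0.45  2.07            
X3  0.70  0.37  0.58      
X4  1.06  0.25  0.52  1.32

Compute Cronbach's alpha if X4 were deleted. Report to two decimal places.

Remaining items: X1, X2, X3 (k = 3).
Σσ²ᵢ = 2.69 + 2.07 + 0.58 = 5.34
σ²_T = 5.34 + 2 × 1.52 = 8.38
α (item deleted) = (3/2)·(1 − 5.34/8.38) = 0.54

α = 0.54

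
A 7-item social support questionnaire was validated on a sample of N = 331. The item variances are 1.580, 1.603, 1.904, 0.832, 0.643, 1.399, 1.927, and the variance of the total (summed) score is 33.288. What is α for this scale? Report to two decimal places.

ΣVar(i) = 1.580 + 1.603 + 1.904 + 0.832 + 0.643 + 1.399 + 1.927 = 9.888
α = (k/(k−1))·(1 − ΣVar(i)/σ²_T) = (7/6)·(1 − 9.888/33.288) = 0.82

α = 0.82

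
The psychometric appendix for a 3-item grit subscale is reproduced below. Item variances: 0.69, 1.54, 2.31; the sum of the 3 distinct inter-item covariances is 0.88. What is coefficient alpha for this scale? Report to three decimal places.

α = 0.419

sum of item variances = 0.69 + 1.54 + 2.31 = 4.54
Sum of distinct covariances = 0.88
Var(T) = sum of item variances + 2·Σcov = 4.54 + 2 × 0.88 = 6.30
α = (3/2)·(1 − 4.54/6.30) = 0.419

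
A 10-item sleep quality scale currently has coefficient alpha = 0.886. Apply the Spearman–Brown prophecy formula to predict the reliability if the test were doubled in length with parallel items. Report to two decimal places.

predicted reliability = 0.94

Length factor m = 2
α' = m·α / (1 + (m−1)·α)
   = 2 × 0.886 / (1 + (2 − 1) × 0.886)
   = 1.7720 / 1.8860 = 0.94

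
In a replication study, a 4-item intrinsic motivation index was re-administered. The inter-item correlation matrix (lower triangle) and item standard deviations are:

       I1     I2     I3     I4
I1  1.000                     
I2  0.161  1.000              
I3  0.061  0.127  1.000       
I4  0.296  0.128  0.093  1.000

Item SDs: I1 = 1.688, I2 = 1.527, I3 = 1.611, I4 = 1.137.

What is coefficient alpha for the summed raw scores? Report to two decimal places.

Σσ²ᵢ = 1.688² + 1.527² + 1.611² + 1.137² = 9.0692
Covariances σ_ij = r_ij · s_i · s_j:
  σ(I1,I2) = 0.161 × 1.688 × 1.527 = 0.4150
  σ(I1,I3) = 0.061 × 1.688 × 1.611 = 0.1659
  σ(I1,I4) = 0.296 × 1.688 × 1.137 = 0.5681
  σ(I2,I3) = 0.127 × 1.527 × 1.611 = 0.3124
  σ(I2,I4) = 0.128 × 1.527 × 1.137 = 0.2222
  σ(I3,I4) = 0.093 × 1.611 × 1.137 = 0.1703
σ²_T = Σσ²ᵢ + 2·Σσ_ij = 9.0692 + 2 × 1.8539 = 12.7770
α = (4/3)·(1 − 9.0692/12.7770) = 0.39

α = 0.39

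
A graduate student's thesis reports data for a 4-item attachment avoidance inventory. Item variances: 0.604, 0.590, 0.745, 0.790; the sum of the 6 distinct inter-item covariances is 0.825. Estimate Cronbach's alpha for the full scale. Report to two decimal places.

sum of item variances = 0.604 + 0.590 + 0.745 + 0.790 = 2.729
Sum of distinct covariances = 0.825
Var(T) = sum of item variances + 2·Σcov = 2.729 + 2 × 0.825 = 4.379
α = (4/3)·(1 − 2.729/4.379) = 0.50

α = 0.50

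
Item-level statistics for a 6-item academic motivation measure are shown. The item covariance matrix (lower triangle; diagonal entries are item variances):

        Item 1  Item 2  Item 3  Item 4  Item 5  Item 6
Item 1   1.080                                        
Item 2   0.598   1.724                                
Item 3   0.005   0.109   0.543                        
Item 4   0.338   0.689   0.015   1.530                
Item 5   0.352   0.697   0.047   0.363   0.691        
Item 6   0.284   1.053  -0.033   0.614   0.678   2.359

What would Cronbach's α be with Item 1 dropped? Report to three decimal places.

Remaining items: Item 2, Item 3, Item 4, Item 5, Item 6 (k = 5).
Σσᵢ² = 1.724 + 0.543 + 1.530 + 0.691 + 2.359 = 6.847
σ²_T = 6.847 + 2 × 4.232 = 15.311
α (item deleted) = (5/4)·(1 − 6.847/15.311) = 0.691

Cronbach's α = 0.691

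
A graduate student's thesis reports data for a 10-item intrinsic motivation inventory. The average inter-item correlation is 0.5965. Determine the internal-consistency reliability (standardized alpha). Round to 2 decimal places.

α = 0.94

Standardized α = k·r̄ / (1 + (k−1)·r̄) = 10 × 0.5965 / (1 + 9 × 0.5965)
  = 5.9650 / 6.3685 = 0.94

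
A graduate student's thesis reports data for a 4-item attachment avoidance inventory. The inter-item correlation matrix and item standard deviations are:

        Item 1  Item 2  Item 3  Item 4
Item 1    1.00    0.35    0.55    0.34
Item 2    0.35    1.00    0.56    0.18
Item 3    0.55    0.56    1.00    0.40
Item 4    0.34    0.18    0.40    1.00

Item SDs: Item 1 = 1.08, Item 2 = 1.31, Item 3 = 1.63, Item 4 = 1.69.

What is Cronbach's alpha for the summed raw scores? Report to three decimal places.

Cronbach's alpha = 0.710

Σσ²ᵢ = 1.08² + 1.31² + 1.63² + 1.69² = 8.3955
Covariances σ_ij = r_ij · s_i · s_j:
  σ(Item 1,Item 2) = 0.35 × 1.08 × 1.31 = 0.4952
  σ(Item 1,Item 3) = 0.55 × 1.08 × 1.63 = 0.9682
  σ(Item 1,Item 4) = 0.34 × 1.08 × 1.69 = 0.6206
  σ(Item 2,Item 3) = 0.56 × 1.31 × 1.63 = 1.1958
  σ(Item 2,Item 4) = 0.18 × 1.31 × 1.69 = 0.3985
  σ(Item 3,Item 4) = 0.40 × 1.63 × 1.69 = 1.1019
σ²_T = Σσ²ᵢ + 2·Σσ_ij = 8.3955 + 2 × 4.7802 = 17.9559
α = (4/3)·(1 − 8.3955/17.9559) = 0.710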